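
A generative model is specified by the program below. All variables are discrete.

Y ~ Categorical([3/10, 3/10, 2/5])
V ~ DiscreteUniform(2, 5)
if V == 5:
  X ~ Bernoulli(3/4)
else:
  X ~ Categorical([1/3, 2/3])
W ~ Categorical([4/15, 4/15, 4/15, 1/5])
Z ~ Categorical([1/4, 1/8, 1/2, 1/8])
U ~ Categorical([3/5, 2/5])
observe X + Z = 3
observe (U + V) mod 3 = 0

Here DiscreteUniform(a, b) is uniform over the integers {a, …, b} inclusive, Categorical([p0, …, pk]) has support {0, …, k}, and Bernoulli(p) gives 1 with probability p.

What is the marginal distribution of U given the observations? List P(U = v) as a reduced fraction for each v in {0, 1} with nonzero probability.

P(U=0) = 18/43, P(U=1) = 25/43

Enumerate traces; 72 have nonzero weight after conditioning:
  (Y=0, V=2, X=0, W=0, Z=3, U=1) weight 1/3000
  (Y=0, V=2, X=0, W=1, Z=3, U=1) weight 1/3000
  (Y=0, V=2, X=0, W=2, Z=3, U=1) weight 1/3000
  (Y=0, V=2, X=0, W=3, Z=3, U=1) weight 1/4000
  (Y=0, V=2, X=1, W=0, Z=2, U=1) weight 1/375
  (Y=0, V=2, X=1, W=1, Z=2, U=1) weight 1/375
  (Y=0, V=2, X=1, W=2, Z=2, U=1) weight 1/375
  (Y=0, V=2, X=1, W=3, Z=2, U=1) weight 1/500
  (Y=0, V=3, X=0, W=0, Z=3, U=0) weight 1/2000
  … 63 more
Group by U:
  weight(U=0) = 9/160
  weight(U=1) = 5/64
Total weight = 9/160 + 5/64 = 43/320
P(U=0 | obs) = 9/160 / 43/320 = 18/43
P(U=1 | obs) = 5/64 / 43/320 = 25/43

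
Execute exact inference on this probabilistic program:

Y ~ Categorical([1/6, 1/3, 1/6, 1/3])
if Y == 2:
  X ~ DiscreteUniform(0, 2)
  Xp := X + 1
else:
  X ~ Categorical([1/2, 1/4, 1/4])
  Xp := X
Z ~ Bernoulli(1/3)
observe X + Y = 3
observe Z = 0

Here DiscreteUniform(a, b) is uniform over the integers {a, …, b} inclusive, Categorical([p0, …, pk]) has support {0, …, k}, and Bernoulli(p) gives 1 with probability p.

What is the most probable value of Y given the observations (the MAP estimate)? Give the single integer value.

Enumerate traces; 3 have nonzero weight after conditioning:
  (Y=1, X=2, Z=0) weight 1/18
  (Y=2, X=1, Z=0) weight 1/27
  (Y=3, X=0, Z=0) weight 1/9
Group by Y:
  weight(Y=1) = 1/18
  weight(Y=2) = 1/27
  weight(Y=3) = 1/9
Total weight = 1/18 + 1/27 + 1/9 = 11/54
P(Y=1 | obs) = 1/18 / 11/54 = 3/11
P(Y=2 | obs) = 1/27 / 11/54 = 2/11
P(Y=3 | obs) = 1/9 / 11/54 = 6/11
argmax = 3

argmax_v P(Y = v | obs) = 3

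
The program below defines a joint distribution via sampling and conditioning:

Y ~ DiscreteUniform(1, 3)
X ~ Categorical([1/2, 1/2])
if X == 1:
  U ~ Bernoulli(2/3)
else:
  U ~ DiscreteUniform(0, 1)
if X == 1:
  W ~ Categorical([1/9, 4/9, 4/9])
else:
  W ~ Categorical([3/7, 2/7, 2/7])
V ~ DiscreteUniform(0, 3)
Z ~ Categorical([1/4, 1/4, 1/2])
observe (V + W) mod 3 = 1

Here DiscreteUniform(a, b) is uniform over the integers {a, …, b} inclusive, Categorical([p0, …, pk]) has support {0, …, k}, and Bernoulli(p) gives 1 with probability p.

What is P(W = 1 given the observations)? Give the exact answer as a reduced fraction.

P(W = 1 | obs) = 23/43

Enumerate traces; 144 have nonzero weight after conditioning:
  (Y=1, X=0, U=0, W=0, V=1, Z=0) weight 1/448
  (Y=1, X=0, U=0, W=0, V=1, Z=1) weight 1/448
  (Y=1, X=0, U=0, W=0, V=1, Z=2) weight 1/224
  (Y=1, X=0, U=0, W=1, V=0, Z=0) weight 1/672
  (Y=1, X=0, U=0, W=1, V=0, Z=1) weight 1/672
  (Y=1, X=0, U=0, W=1, V=0, Z=2) weight 1/336
  (Y=1, X=0, U=0, W=1, V=3, Z=0) weight 1/672
  (Y=1, X=0, U=0, W=1, V=3, Z=1) weight 1/672
  (Y=1, X=0, U=0, W=2, V=2, Z=0) weight 1/672
  … 135 more
Group by W:
  weight(W=0) = 17/252
  weight(W=1) = 23/126
  weight(W=2) = 23/252
Total weight = 17/252 + 23/126 + 23/252 = 43/126
P(W=0 | obs) = 17/252 / 43/126 = 17/86
P(W=1 | obs) = 23/126 / 43/126 = 23/43
P(W=2 | obs) = 23/252 / 43/126 = 23/86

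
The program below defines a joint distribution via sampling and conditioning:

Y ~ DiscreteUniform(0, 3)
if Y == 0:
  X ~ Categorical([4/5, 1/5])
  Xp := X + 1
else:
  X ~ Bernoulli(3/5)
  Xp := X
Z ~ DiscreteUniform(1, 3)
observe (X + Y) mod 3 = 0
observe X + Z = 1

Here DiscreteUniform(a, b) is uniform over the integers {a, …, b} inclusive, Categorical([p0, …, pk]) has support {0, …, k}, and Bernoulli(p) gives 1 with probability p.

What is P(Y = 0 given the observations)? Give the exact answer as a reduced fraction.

Enumerate traces; 2 have nonzero weight after conditioning:
  (Y=0, X=0, Z=1) weight 1/15
  (Y=3, X=0, Z=1) weight 1/30
Group by Y:
  weight(Y=0) = 1/15
  weight(Y=3) = 1/30
Total weight = 1/15 + 1/30 = 1/10
P(Y=0 | obs) = 1/15 / 1/10 = 2/3
P(Y=3 | obs) = 1/30 / 1/10 = 1/3

P(Y = 0 | obs) = 2/3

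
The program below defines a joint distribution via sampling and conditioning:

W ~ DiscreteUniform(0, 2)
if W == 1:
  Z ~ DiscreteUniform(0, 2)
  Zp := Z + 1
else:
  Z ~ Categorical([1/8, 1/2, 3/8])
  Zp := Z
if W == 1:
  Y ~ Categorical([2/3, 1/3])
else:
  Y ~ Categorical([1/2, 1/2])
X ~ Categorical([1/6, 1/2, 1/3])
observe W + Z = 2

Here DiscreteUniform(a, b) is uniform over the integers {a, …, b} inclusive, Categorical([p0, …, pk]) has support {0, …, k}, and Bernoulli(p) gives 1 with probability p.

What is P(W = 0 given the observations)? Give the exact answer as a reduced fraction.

P(W = 0 | obs) = 9/20

Enumerate traces; 18 have nonzero weight after conditioning:
  (W=0, Z=2, Y=0, X=0) weight 1/96
  (W=0, Z=2, Y=0, X=1) weight 1/32
  (W=0, Z=2, Y=0, X=2) weight 1/48
  (W=0, Z=2, Y=1, X=0) weight 1/96
  (W=0, Z=2, Y=1, X=1) weight 1/32
  (W=0, Z=2, Y=1, X=2) weight 1/48
  (W=1, Z=1, Y=0, X=0) weight 1/81
  (W=1, Z=1, Y=0, X=1) weight 1/27
  (W=2, Z=0, Y=0, X=0) weight 1/288
  … 9 more
Group by W:
  weight(W=0) = 1/8
  weight(W=1) = 1/9
  weight(W=2) = 1/24
Total weight = 1/8 + 1/9 + 1/24 = 5/18
P(W=0 | obs) = 1/8 / 5/18 = 9/20
P(W=1 | obs) = 1/9 / 5/18 = 2/5
P(W=2 | obs) = 1/24 / 5/18 = 3/20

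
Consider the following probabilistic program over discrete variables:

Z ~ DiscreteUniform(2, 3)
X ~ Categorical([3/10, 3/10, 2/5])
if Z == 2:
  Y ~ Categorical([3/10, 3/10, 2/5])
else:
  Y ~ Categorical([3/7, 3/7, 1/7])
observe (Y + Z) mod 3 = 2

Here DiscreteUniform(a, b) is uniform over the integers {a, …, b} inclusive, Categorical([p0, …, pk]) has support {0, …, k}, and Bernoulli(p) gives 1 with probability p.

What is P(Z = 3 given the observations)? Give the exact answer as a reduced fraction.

Enumerate traces; 6 have nonzero weight after conditioning:
  (Z=2, X=0, Y=0) weight 9/200
  (Z=2, X=1, Y=0) weight 9/200
  (Z=2, X=2, Y=0) weight 3/50
  (Z=3, X=0, Y=2) weight 3/140
  (Z=3, X=1, Y=2) weight 3/140
  (Z=3, X=2, Y=2) weight 1/35
Group by Z:
  weight(Z=2) = 3/20
  weight(Z=3) = 1/14
Total weight = 3/20 + 1/14 = 31/140
P(Z=2 | obs) = 3/20 / 31/140 = 21/31
P(Z=3 | obs) = 1/14 / 31/140 = 10/31

P(Z = 3 | obs) = 10/31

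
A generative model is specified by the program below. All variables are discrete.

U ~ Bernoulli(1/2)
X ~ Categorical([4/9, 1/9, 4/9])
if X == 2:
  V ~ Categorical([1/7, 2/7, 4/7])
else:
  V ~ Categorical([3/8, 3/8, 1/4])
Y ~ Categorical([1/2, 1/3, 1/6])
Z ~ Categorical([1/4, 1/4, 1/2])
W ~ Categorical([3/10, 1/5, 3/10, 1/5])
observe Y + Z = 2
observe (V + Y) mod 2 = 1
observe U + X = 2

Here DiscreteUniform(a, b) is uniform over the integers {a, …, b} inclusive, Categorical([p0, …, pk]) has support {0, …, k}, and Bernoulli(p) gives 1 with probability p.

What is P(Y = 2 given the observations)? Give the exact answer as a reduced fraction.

P(Y = 2 | obs) = 17/197

Enumerate traces; 32 have nonzero weight after conditioning:
  (U=0, X=2, V=0, Y=1, Z=1, W=0) weight 1/1260
  (U=0, X=2, V=0, Y=1, Z=1, W=1) weight 1/1890
  (U=0, X=2, V=0, Y=1, Z=1, W=2) weight 1/1260
  (U=0, X=2, V=0, Y=1, Z=1, W=3) weight 1/1890
  (U=0, X=2, V=1, Y=0, Z=2, W=0) weight 1/210
  (U=0, X=2, V=1, Y=0, Z=2, W=1) weight 1/315
  (U=0, X=2, V=1, Y=0, Z=2, W=2) weight 1/210
  (U=0, X=2, V=1, Y=0, Z=2, W=3) weight 1/315
  (U=0, X=2, V=1, Y=2, Z=0, W=0) weight 1/1260
  … 23 more
Group by Y:
  weight(Y=0) = 85/4032
  weight(Y=1) = 65/4032
  weight(Y=2) = 85/24192
Total weight = 85/4032 + 65/4032 + 85/24192 = 985/24192
P(Y=0 | obs) = 85/4032 / 985/24192 = 102/197
P(Y=1 | obs) = 65/4032 / 985/24192 = 78/197
P(Y=2 | obs) = 85/24192 / 985/24192 = 17/197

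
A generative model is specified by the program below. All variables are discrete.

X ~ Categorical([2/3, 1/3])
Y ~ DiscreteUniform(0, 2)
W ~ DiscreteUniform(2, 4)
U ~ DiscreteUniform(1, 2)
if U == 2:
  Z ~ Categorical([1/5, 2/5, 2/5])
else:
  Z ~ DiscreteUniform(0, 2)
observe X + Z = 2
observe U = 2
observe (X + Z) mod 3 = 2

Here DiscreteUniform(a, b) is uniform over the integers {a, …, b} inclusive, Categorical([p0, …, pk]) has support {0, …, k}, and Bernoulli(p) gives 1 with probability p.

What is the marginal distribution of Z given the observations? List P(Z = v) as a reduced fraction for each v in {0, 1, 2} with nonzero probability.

Enumerate traces; 18 have nonzero weight after conditioning:
  (X=0, Y=0, W=2, U=2, Z=2) weight 2/135
  (X=0, Y=0, W=3, U=2, Z=2) weight 2/135
  (X=0, Y=0, W=4, U=2, Z=2) weight 2/135
  (X=0, Y=1, W=2, U=2, Z=2) weight 2/135
  (X=0, Y=1, W=3, U=2, Z=2) weight 2/135
  (X=0, Y=1, W=4, U=2, Z=2) weight 2/135
  (X=0, Y=2, W=2, U=2, Z=2) weight 2/135
  (X=0, Y=2, W=3, U=2, Z=2) weight 2/135
  (X=1, Y=0, W=2, U=2, Z=1) weight 1/135
  … 9 more
Group by Z:
  weight(Z=1) = 1/15
  weight(Z=2) = 2/15
Total weight = 1/15 + 2/15 = 1/5
P(Z=1 | obs) = 1/15 / 1/5 = 1/3
P(Z=2 | obs) = 2/15 / 1/5 = 2/3

P(Z=1) = 1/3, P(Z=2) = 2/3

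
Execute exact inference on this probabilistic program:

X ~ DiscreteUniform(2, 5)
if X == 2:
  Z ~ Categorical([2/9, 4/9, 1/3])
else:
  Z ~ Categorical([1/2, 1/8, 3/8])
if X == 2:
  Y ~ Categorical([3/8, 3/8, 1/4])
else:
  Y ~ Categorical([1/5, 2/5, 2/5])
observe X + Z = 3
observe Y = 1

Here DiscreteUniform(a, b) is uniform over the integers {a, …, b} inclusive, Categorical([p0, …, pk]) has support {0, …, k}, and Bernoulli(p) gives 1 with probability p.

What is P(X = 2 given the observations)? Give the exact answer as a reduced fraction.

Enumerate traces; 2 have nonzero weight after conditioning:
  (X=2, Z=1, Y=1) weight 1/24
  (X=3, Z=0, Y=1) weight 1/20
Group by X:
  weight(X=2) = 1/24
  weight(X=3) = 1/20
Total weight = 1/24 + 1/20 = 11/120
P(X=2 | obs) = 1/24 / 11/120 = 5/11
P(X=3 | obs) = 1/20 / 11/120 = 6/11

P(X = 2 | obs) = 5/11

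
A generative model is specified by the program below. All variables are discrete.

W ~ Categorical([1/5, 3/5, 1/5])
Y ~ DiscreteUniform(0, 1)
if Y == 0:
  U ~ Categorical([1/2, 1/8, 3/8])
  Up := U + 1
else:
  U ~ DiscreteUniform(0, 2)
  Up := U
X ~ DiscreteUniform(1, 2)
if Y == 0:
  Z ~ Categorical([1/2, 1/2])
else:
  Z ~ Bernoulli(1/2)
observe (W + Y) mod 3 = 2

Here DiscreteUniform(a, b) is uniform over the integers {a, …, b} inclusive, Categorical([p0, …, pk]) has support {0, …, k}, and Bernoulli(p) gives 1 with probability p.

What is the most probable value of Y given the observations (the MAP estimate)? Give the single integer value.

argmax_v P(Y = v | obs) = 1

Enumerate traces; 24 have nonzero weight after conditioning:
  (W=1, Y=1, U=0, X=1, Z=0) weight 1/40
  (W=1, Y=1, U=0, X=1, Z=1) weight 1/40
  (W=1, Y=1, U=0, X=2, Z=0) weight 1/40
  (W=1, Y=1, U=0, X=2, Z=1) weight 1/40
  (W=1, Y=1, U=1, X=1, Z=0) weight 1/40
  (W=1, Y=1, U=1, X=1, Z=1) weight 1/40
  (W=1, Y=1, U=1, X=2, Z=0) weight 1/40
  (W=1, Y=1, U=1, X=2, Z=1) weight 1/40
  (W=2, Y=0, U=0, X=1, Z=0) weight 1/80
  … 15 more
Group by Y:
  weight(Y=0) = 1/10
  weight(Y=1) = 3/10
Total weight = 1/10 + 3/10 = 2/5
P(Y=0 | obs) = 1/10 / 2/5 = 1/4
P(Y=1 | obs) = 3/10 / 2/5 = 3/4
argmax = 1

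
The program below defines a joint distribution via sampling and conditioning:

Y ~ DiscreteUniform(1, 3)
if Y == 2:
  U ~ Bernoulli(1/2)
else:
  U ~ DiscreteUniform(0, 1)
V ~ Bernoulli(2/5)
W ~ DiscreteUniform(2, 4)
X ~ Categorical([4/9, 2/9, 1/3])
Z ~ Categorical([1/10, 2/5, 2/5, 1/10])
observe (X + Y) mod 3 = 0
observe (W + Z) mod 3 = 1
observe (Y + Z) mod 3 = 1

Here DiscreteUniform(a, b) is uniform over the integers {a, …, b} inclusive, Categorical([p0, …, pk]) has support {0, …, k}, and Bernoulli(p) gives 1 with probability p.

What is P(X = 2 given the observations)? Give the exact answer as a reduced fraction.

P(X = 2 | obs) = 1/5

Enumerate traces; 16 have nonzero weight after conditioning:
  (Y=1, U=0, V=0, W=4, X=2, Z=0) weight 1/900
  (Y=1, U=0, V=0, W=4, X=2, Z=3) weight 1/900
  (Y=1, U=0, V=1, W=4, X=2, Z=0) weight 1/1350
  (Y=1, U=0, V=1, W=4, X=2, Z=3) weight 1/1350
  (Y=1, U=1, V=0, W=4, X=2, Z=0) weight 1/900
  (Y=1, U=1, V=0, W=4, X=2, Z=3) weight 1/900
  (Y=1, U=1, V=1, W=4, X=2, Z=0) weight 1/1350
  (Y=1, U=1, V=1, W=4, X=2, Z=3) weight 1/1350
  (Y=2, U=0, V=0, W=2, X=1, Z=2) weight 2/675
  (Y=3, U=0, V=0, W=3, X=0, Z=1) weight 4/675
  … 6 more
Group by X:
  weight(X=0) = 8/405
  weight(X=1) = 4/405
  weight(X=2) = 1/135
Total weight = 8/405 + 4/405 + 1/135 = 1/27
P(X=0 | obs) = 8/405 / 1/27 = 8/15
P(X=1 | obs) = 4/405 / 1/27 = 4/15
P(X=2 | obs) = 1/135 / 1/27 = 1/5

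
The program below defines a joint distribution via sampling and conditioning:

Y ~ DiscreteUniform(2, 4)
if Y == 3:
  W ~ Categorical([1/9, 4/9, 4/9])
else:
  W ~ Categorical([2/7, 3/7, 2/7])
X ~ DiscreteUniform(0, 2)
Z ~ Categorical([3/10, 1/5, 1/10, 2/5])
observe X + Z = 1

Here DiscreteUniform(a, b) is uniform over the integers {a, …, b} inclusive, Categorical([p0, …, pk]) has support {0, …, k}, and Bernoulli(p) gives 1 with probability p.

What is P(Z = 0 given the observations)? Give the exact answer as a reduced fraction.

Enumerate traces; 18 have nonzero weight after conditioning:
  (Y=2, W=0, X=0, Z=1) weight 2/315
  (Y=2, W=0, X=1, Z=0) weight 1/105
  (Y=2, W=1, X=0, Z=1) weight 1/105
  (Y=2, W=1, X=1, Z=0) weight 1/70
  (Y=2, W=2, X=0, Z=1) weight 2/315
  (Y=2, W=2, X=1, Z=0) weight 1/105
  (Y=3, W=0, X=0, Z=1) weight 1/405
  (Y=3, W=0, X=1, Z=0) weight 1/270
  … 10 more
Group by Z:
  weight(Z=0) = 1/10
  weight(Z=1) = 1/15
Total weight = 1/10 + 1/15 = 1/6
P(Z=0 | obs) = 1/10 / 1/6 = 3/5
P(Z=1 | obs) = 1/15 / 1/6 = 2/5

P(Z = 0 | obs) = 3/5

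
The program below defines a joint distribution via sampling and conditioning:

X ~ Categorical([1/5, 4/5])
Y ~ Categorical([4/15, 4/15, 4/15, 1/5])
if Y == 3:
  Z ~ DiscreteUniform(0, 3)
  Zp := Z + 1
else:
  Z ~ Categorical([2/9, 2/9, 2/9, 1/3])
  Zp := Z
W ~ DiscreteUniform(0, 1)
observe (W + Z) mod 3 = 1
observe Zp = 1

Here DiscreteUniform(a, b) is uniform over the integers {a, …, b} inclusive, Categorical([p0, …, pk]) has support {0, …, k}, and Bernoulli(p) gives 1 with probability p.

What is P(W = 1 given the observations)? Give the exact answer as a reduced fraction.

Enumerate traces; 8 have nonzero weight after conditioning:
  (X=0, Y=0, Z=1, W=0) weight 4/675
  (X=0, Y=1, Z=1, W=0) weight 4/675
  (X=0, Y=2, Z=1, W=0) weight 4/675
  (X=0, Y=3, Z=0, W=1) weight 1/200
  (X=1, Y=0, Z=1, W=0) weight 16/675
  (X=1, Y=1, Z=1, W=0) weight 16/675
  (X=1, Y=2, Z=1, W=0) weight 16/675
  (X=1, Y=3, Z=0, W=1) weight 1/50
Group by W:
  weight(W=0) = 4/45
  weight(W=1) = 1/40
Total weight = 4/45 + 1/40 = 41/360
P(W=0 | obs) = 4/45 / 41/360 = 32/41
P(W=1 | obs) = 1/40 / 41/360 = 9/41

P(W = 1 | obs) = 9/41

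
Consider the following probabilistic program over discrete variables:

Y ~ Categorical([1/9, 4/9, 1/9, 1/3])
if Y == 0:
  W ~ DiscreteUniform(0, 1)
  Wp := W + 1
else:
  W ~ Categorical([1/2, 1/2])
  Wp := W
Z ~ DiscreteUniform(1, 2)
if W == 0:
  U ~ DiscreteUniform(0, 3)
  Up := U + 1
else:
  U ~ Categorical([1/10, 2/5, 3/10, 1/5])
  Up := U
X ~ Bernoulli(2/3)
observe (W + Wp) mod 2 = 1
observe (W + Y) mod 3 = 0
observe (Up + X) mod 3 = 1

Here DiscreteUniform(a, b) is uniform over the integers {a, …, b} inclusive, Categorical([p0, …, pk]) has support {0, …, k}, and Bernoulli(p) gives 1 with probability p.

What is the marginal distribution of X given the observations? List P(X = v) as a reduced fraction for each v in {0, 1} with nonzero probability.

Enumerate traces; 6 have nonzero weight after conditioning:
  (Y=0, W=0, Z=1, U=0, X=0) weight 1/432
  (Y=0, W=0, Z=1, U=2, X=1) weight 1/216
  (Y=0, W=0, Z=1, U=3, X=0) weight 1/432
  (Y=0, W=0, Z=2, U=0, X=0) weight 1/432
  (Y=0, W=0, Z=2, U=2, X=1) weight 1/216
  (Y=0, W=0, Z=2, U=3, X=0) weight 1/432
Group by X:
  weight(X=0) = 1/108
  weight(X=1) = 1/108
Total weight = 1/108 + 1/108 = 1/54
P(X=0 | obs) = 1/108 / 1/54 = 1/2
P(X=1 | obs) = 1/108 / 1/54 = 1/2

P(X=0) = 1/2, P(X=1) = 1/2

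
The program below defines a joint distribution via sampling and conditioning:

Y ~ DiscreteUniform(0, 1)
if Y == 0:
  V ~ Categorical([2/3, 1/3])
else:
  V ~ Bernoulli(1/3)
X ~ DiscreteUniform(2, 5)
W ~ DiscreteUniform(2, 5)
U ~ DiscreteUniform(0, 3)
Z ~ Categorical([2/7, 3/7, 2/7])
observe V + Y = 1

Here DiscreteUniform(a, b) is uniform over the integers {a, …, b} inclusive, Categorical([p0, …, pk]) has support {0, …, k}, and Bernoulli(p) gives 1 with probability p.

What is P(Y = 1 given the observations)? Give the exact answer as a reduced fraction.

P(Y = 1 | obs) = 2/3

Enumerate traces; 384 have nonzero weight after conditioning:
  (Y=0, V=1, X=2, W=2, U=0, Z=0) weight 1/1344
  (Y=0, V=1, X=2, W=2, U=0, Z=1) weight 1/896
  (Y=0, V=1, X=2, W=2, U=0, Z=2) weight 1/1344
  (Y=0, V=1, X=2, W=2, U=1, Z=0) weight 1/1344
  (Y=0, V=1, X=2, W=2, U=1, Z=1) weight 1/896
  (Y=0, V=1, X=2, W=2, U=1, Z=2) weight 1/1344
  (Y=0, V=1, X=2, W=2, U=2, Z=0) weight 1/1344
  (Y=0, V=1, X=2, W=2, U=2, Z=1) weight 1/896
  (Y=1, V=0, X=2, W=2, U=0, Z=0) weight 1/672
  … 375 more
Group by Y:
  weight(Y=0) = 1/6
  weight(Y=1) = 1/3
Total weight = 1/6 + 1/3 = 1/2
P(Y=0 | obs) = 1/6 / 1/2 = 1/3
P(Y=1 | obs) = 1/3 / 1/2 = 2/3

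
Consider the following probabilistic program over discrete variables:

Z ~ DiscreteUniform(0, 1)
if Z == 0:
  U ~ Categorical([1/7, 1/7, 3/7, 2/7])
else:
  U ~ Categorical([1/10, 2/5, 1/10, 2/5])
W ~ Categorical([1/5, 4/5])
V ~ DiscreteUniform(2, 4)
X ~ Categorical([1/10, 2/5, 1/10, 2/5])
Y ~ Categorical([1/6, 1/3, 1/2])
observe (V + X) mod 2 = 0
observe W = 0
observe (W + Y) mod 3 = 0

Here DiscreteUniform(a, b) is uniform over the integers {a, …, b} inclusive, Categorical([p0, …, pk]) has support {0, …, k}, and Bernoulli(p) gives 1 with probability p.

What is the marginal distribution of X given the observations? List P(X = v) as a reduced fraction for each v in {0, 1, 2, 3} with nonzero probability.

P(X=0) = 1/6, P(X=1) = 1/3, P(X=2) = 1/6, P(X=3) = 1/3

Enumerate traces; 48 have nonzero weight after conditioning:
  (Z=0, U=0, W=0, V=2, X=0, Y=0) weight 1/12600
  (Z=0, U=0, W=0, V=2, X=2, Y=0) weight 1/12600
  (Z=0, U=0, W=0, V=3, X=1, Y=0) weight 1/3150
  (Z=0, U=0, W=0, V=3, X=3, Y=0) weight 1/3150
  (Z=0, U=0, W=0, V=4, X=0, Y=0) weight 1/12600
  (Z=0, U=0, W=0, V=4, X=2, Y=0) weight 1/12600
  (Z=0, U=1, W=0, V=2, X=0, Y=0) weight 1/12600
  (Z=0, U=1, W=0, V=2, X=2, Y=0) weight 1/12600
  … 40 more
Group by X:
  weight(X=0) = 1/450
  weight(X=1) = 1/225
  weight(X=2) = 1/450
  weight(X=3) = 1/225
Total weight = 1/450 + 1/225 + 1/450 + 1/225 = 1/75
P(X=0 | obs) = 1/450 / 1/75 = 1/6
P(X=1 | obs) = 1/225 / 1/75 = 1/3
P(X=2 | obs) = 1/450 / 1/75 = 1/6
P(X=3 | obs) = 1/225 / 1/75 = 1/3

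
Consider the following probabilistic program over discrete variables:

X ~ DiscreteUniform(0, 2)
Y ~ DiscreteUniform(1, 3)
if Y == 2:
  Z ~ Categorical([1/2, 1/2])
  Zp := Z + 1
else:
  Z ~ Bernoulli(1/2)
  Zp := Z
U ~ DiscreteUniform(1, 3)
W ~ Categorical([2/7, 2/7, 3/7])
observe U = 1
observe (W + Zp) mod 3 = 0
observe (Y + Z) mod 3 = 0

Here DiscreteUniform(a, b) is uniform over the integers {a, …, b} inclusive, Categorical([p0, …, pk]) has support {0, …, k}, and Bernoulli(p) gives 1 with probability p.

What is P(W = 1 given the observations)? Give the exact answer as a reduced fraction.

P(W = 1 | obs) = 1/2

Enumerate traces; 6 have nonzero weight after conditioning:
  (X=0, Y=2, Z=1, U=1, W=1) weight 1/189
  (X=0, Y=3, Z=0, U=1, W=0) weight 1/189
  (X=1, Y=2, Z=1, U=1, W=1) weight 1/189
  (X=1, Y=3, Z=0, U=1, W=0) weight 1/189
  (X=2, Y=2, Z=1, U=1, W=1) weight 1/189
  (X=2, Y=3, Z=0, U=1, W=0) weight 1/189
Group by W:
  weight(W=0) = 1/63
  weight(W=1) = 1/63
Total weight = 1/63 + 1/63 = 2/63
P(W=0 | obs) = 1/63 / 2/63 = 1/2
P(W=1 | obs) = 1/63 / 2/63 = 1/2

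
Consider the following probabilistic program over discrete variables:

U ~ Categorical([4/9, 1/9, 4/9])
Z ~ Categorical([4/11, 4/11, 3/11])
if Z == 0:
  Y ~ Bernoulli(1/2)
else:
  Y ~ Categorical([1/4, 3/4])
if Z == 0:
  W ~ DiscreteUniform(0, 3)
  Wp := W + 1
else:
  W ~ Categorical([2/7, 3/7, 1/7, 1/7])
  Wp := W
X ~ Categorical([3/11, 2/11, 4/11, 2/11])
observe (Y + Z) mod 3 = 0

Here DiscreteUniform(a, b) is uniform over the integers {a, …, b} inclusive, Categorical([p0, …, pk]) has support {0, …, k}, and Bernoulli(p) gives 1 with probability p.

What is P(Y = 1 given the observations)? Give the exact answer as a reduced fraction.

Enumerate traces; 96 have nonzero weight after conditioning:
  (U=0, Z=0, Y=0, W=0, X=0) weight 2/363
  (U=0, Z=0, Y=0, W=0, X=1) weight 4/1089
  (U=0, Z=0, Y=0, W=0, X=2) weight 8/1089
  (U=0, Z=0, Y=0, W=0, X=3) weight 4/1089
  (U=0, Z=0, Y=0, W=1, X=0) weight 2/363
  (U=0, Z=0, Y=0, W=1, X=1) weight 4/1089
  (U=0, Z=0, Y=0, W=1, X=2) weight 8/1089
  (U=0, Z=0, Y=0, W=1, X=3) weight 4/1089
  (U=0, Z=2, Y=1, W=0, X=0) weight 6/847
  … 87 more
Group by Y:
  weight(Y=0) = 2/11
  weight(Y=1) = 9/44
Total weight = 2/11 + 9/44 = 17/44
P(Y=0 | obs) = 2/11 / 17/44 = 8/17
P(Y=1 | obs) = 9/44 / 17/44 = 9/17

P(Y = 1 | obs) = 9/17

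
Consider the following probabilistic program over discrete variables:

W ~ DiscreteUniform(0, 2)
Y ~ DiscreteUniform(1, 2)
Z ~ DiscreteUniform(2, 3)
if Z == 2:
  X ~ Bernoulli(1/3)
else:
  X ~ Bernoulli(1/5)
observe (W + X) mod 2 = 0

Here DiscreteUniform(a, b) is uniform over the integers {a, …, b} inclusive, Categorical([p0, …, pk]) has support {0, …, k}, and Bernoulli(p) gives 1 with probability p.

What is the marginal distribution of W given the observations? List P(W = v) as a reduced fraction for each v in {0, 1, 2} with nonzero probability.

P(W=0) = 11/26, P(W=1) = 2/13, P(W=2) = 11/26

Enumerate traces; 12 have nonzero weight after conditioning:
  (W=0, Y=1, Z=2, X=0) weight 1/18
  (W=0, Y=1, Z=3, X=0) weight 1/15
  (W=0, Y=2, Z=2, X=0) weight 1/18
  (W=0, Y=2, Z=3, X=0) weight 1/15
  (W=1, Y=1, Z=2, X=1) weight 1/36
  (W=1, Y=1, Z=3, X=1) weight 1/60
  (W=1, Y=2, Z=2, X=1) weight 1/36
  (W=1, Y=2, Z=3, X=1) weight 1/60
  (W=2, Y=1, Z=2, X=0) weight 1/18
  … 3 more
Group by W:
  weight(W=0) = 11/45
  weight(W=1) = 4/45
  weight(W=2) = 11/45
Total weight = 11/45 + 4/45 + 11/45 = 26/45
P(W=0 | obs) = 11/45 / 26/45 = 11/26
P(W=1 | obs) = 4/45 / 26/45 = 2/13
P(W=2 | obs) = 11/45 / 26/45 = 11/26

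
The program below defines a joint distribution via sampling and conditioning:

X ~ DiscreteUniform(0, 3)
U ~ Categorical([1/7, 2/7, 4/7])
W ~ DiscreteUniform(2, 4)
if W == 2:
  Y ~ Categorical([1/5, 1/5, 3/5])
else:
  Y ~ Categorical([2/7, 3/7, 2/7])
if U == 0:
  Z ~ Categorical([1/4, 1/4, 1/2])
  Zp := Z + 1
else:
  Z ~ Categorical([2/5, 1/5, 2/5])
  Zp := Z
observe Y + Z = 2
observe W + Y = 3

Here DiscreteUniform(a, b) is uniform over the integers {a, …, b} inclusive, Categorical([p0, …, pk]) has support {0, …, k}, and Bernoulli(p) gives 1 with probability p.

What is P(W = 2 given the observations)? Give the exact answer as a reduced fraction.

Enumerate traces; 24 have nonzero weight after conditioning:
  (X=0, U=0, W=2, Y=1, Z=1) weight 1/1680
  (X=0, U=0, W=3, Y=0, Z=2) weight 1/588
  (X=0, U=1, W=2, Y=1, Z=1) weight 1/1050
  (X=0, U=1, W=3, Y=0, Z=2) weight 2/735
  (X=0, U=2, W=2, Y=1, Z=1) weight 1/525
  (X=0, U=2, W=3, Y=0, Z=2) weight 4/735
  (X=1, U=0, W=2, Y=1, Z=1) weight 1/1680
  (X=1, U=0, W=3, Y=0, Z=2) weight 1/588
  … 16 more
Group by W:
  weight(W=2) = 29/2100
  weight(W=3) = 29/735
Total weight = 29/2100 + 29/735 = 261/4900
P(W=2 | obs) = 29/2100 / 261/4900 = 7/27
P(W=3 | obs) = 29/735 / 261/4900 = 20/27

P(W = 2 | obs) = 7/27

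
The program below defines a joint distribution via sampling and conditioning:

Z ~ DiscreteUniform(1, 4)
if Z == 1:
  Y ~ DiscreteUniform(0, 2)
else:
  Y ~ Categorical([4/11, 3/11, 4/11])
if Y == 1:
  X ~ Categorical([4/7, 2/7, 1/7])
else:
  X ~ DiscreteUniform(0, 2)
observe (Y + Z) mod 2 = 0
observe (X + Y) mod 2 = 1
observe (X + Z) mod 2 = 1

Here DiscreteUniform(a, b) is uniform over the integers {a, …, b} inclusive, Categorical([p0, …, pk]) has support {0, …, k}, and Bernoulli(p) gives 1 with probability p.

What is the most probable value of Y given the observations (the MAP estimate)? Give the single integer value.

Enumerate traces; 8 have nonzero weight after conditioning:
  (Z=1, Y=1, X=0) weight 1/21
  (Z=1, Y=1, X=2) weight 1/84
  (Z=2, Y=0, X=1) weight 1/33
  (Z=2, Y=2, X=1) weight 1/33
  (Z=3, Y=1, X=0) weight 3/77
  (Z=3, Y=1, X=2) weight 3/308
  (Z=4, Y=0, X=1) weight 1/33
  (Z=4, Y=2, X=1) weight 1/33
Group by Y:
  weight(Y=0) = 2/33
  weight(Y=1) = 25/231
  weight(Y=2) = 2/33
Total weight = 2/33 + 25/231 + 2/33 = 53/231
P(Y=0 | obs) = 2/33 / 53/231 = 14/53
P(Y=1 | obs) = 25/231 / 53/231 = 25/53
P(Y=2 | obs) = 2/33 / 53/231 = 14/53
argmax = 1

argmax_v P(Y = v | obs) = 1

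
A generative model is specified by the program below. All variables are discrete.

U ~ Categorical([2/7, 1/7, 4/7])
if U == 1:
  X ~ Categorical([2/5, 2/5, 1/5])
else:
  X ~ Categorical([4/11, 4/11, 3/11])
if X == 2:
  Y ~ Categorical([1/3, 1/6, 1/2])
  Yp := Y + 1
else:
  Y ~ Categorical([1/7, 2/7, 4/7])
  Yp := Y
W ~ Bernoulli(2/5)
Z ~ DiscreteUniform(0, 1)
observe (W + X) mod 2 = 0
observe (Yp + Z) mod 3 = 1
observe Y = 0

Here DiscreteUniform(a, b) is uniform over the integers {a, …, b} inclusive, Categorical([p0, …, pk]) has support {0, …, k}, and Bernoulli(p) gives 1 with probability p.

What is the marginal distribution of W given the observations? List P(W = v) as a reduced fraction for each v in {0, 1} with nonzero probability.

P(W=0) = 1133/1417, P(W=1) = 284/1417

Enumerate traces; 9 have nonzero weight after conditioning:
  (U=0, X=0, Y=0, W=0, Z=1) weight 12/2695
  (U=0, X=1, Y=0, W=1, Z=1) weight 8/2695
  (U=0, X=2, Y=0, W=0, Z=0) weight 3/385
  (U=1, X=0, Y=0, W=0, Z=1) weight 3/1225
  (U=1, X=1, Y=0, W=1, Z=1) weight 2/1225
  (U=1, X=2, Y=0, W=0, Z=0) weight 1/350
  (U=2, X=0, Y=0, W=0, Z=1) weight 24/2695
  (U=2, X=1, Y=0, W=1, Z=1) weight 16/2695
  … 1 more
Group by W:
  weight(W=0) = 103/2450
  weight(W=1) = 142/13475
Total weight = 103/2450 + 142/13475 = 1417/26950
P(W=0 | obs) = 103/2450 / 1417/26950 = 1133/1417
P(W=1 | obs) = 142/13475 / 1417/26950 = 284/1417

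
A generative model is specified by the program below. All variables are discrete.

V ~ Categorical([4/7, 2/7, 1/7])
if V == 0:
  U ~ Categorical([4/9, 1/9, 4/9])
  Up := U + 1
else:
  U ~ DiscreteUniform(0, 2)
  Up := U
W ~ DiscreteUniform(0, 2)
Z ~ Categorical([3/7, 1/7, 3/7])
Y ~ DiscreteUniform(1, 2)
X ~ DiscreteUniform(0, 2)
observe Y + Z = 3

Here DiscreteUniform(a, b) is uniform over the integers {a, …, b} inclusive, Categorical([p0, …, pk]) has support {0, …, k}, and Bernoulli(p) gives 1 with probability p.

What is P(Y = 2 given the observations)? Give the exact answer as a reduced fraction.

P(Y = 2 | obs) = 1/4

Enumerate traces; 162 have nonzero weight after conditioning:
  (V=0, U=0, W=0, Z=1, Y=2, X=0) weight 8/3969
  (V=0, U=0, W=0, Z=1, Y=2, X=1) weight 8/3969
  (V=0, U=0, W=0, Z=1, Y=2, X=2) weight 8/3969
  (V=0, U=0, W=0, Z=2, Y=1, X=0) weight 8/1323
  (V=0, U=0, W=0, Z=2, Y=1, X=1) weight 8/1323
  (V=0, U=0, W=0, Z=2, Y=1, X=2) weight 8/1323
  (V=0, U=0, W=1, Z=1, Y=2, X=0) weight 8/3969
  (V=0, U=0, W=1, Z=1, Y=2, X=1) weight 8/3969
  … 154 more
Group by Y:
  weight(Y=1) = 3/14
  weight(Y=2) = 1/14
Total weight = 3/14 + 1/14 = 2/7
P(Y=1 | obs) = 3/14 / 2/7 = 3/4
P(Y=2 | obs) = 1/14 / 2/7 = 1/4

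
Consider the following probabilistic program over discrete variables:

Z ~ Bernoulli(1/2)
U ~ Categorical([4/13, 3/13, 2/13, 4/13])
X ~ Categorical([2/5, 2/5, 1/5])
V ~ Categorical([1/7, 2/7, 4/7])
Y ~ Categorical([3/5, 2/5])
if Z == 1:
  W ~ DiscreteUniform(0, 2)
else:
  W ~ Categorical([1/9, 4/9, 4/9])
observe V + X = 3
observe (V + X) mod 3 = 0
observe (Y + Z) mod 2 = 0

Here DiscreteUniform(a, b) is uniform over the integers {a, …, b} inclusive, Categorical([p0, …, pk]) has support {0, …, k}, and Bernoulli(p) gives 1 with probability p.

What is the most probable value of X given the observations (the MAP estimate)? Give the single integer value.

Enumerate traces; 48 have nonzero weight after conditioning:
  (Z=0, U=0, X=1, V=2, Y=0, W=0) weight 16/6825
  (Z=0, U=0, X=1, V=2, Y=0, W=1) weight 64/6825
  (Z=0, U=0, X=1, V=2, Y=0, W=2) weight 64/6825
  (Z=0, U=0, X=2, V=1, Y=0, W=0) weight 4/6825
  (Z=0, U=0, X=2, V=1, Y=0, W=1) weight 16/6825
  (Z=0, U=0, X=2, V=1, Y=0, W=2) weight 16/6825
  (Z=0, U=1, X=1, V=2, Y=0, W=0) weight 4/2275
  (Z=0, U=1, X=1, V=2, Y=0, W=1) weight 16/2275
  … 40 more
Group by X:
  weight(X=1) = 4/35
  weight(X=2) = 1/35
Total weight = 4/35 + 1/35 = 1/7
P(X=1 | obs) = 4/35 / 1/7 = 4/5
P(X=2 | obs) = 1/35 / 1/7 = 1/5
argmax = 1

argmax_v P(X = v | obs) = 1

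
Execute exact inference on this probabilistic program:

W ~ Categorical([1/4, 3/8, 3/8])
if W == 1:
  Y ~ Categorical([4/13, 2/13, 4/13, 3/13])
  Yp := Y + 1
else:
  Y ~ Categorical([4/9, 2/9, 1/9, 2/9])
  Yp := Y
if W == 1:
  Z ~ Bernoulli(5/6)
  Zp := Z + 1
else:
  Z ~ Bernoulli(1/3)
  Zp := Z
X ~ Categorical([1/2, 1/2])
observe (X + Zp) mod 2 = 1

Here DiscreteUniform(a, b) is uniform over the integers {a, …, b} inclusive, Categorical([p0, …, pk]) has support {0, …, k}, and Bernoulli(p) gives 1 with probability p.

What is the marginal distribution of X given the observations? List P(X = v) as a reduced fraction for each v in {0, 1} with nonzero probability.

Enumerate traces; 24 have nonzero weight after conditioning:
  (W=0, Y=0, Z=0, X=1) weight 1/27
  (W=0, Y=0, Z=1, X=0) weight 1/54
  (W=0, Y=1, Z=0, X=1) weight 1/54
  (W=0, Y=1, Z=1, X=0) weight 1/108
  (W=0, Y=2, Z=0, X=1) weight 1/108
  (W=0, Y=2, Z=1, X=0) weight 1/216
  (W=0, Y=3, Z=0, X=1) weight 1/54
  (W=0, Y=3, Z=1, X=0) weight 1/108
  … 16 more
Group by X:
  weight(X=0) = 13/96
  weight(X=1) = 35/96
Total weight = 13/96 + 35/96 = 1/2
P(X=0 | obs) = 13/96 / 1/2 = 13/48
P(X=1 | obs) = 35/96 / 1/2 = 35/48

P(X=0) = 13/48, P(X=1) = 35/48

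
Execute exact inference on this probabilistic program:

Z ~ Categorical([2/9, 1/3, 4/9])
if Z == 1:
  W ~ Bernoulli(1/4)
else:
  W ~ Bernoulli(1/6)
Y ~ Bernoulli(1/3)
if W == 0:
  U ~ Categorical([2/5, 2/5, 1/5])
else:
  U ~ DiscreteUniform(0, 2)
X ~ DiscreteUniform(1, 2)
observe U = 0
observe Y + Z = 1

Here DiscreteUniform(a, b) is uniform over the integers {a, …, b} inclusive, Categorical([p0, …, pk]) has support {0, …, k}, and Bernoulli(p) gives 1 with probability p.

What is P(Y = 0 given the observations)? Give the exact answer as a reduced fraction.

P(Y = 0 | obs) = 207/277

Enumerate traces; 8 have nonzero weight after conditioning:
  (Z=0, W=0, Y=1, U=0, X=1) weight 1/81
  (Z=0, W=0, Y=1, U=0, X=2) weight 1/81
  (Z=0, W=1, Y=1, U=0, X=1) weight 1/486
  (Z=0, W=1, Y=1, U=0, X=2) weight 1/486
  (Z=1, W=0, Y=0, U=0, X=1) weight 1/30
  (Z=1, W=0, Y=0, U=0, X=2) weight 1/30
  (Z=1, W=1, Y=0, U=0, X=1) weight 1/108
  (Z=1, W=1, Y=0, U=0, X=2) weight 1/108
Group by Y:
  weight(Y=0) = 23/270
  weight(Y=1) = 7/243
Total weight = 23/270 + 7/243 = 277/2430
P(Y=0 | obs) = 23/270 / 277/2430 = 207/277
P(Y=1 | obs) = 7/243 / 277/2430 = 70/277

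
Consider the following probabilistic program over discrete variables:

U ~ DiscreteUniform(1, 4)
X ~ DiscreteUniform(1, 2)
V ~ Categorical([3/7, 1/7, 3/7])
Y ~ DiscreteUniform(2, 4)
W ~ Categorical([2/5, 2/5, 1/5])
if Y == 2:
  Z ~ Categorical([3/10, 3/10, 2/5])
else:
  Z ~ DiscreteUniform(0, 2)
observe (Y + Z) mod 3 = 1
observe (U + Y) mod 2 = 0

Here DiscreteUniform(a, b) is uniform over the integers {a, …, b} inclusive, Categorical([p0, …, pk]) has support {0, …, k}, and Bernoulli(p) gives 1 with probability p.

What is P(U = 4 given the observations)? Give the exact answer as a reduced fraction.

Enumerate traces; 108 have nonzero weight after conditioning:
  (U=1, X=1, V=0, Y=3, W=0, Z=1) weight 1/420
  (U=1, X=1, V=0, Y=3, W=1, Z=1) weight 1/420
  (U=1, X=1, V=0, Y=3, W=2, Z=1) weight 1/840
  (U=1, X=1, V=1, Y=3, W=0, Z=1) weight 1/1260
  (U=1, X=1, V=1, Y=3, W=1, Z=1) weight 1/1260
  (U=1, X=1, V=1, Y=3, W=2, Z=1) weight 1/2520
  (U=1, X=1, V=2, Y=3, W=0, Z=1) weight 1/420
  (U=1, X=1, V=2, Y=3, W=1, Z=1) weight 1/420
  (U=2, X=1, V=0, Y=2, W=0, Z=2) weight 1/350
  (U=3, X=1, V=0, Y=3, W=0, Z=1) weight 1/420
  … 98 more
Group by U:
  weight(U=1) = 1/36
  weight(U=2) = 11/180
  weight(U=3) = 1/36
  weight(U=4) = 11/180
Total weight = 1/36 + 11/180 + 1/36 + 11/180 = 8/45
P(U=1 | obs) = 1/36 / 8/45 = 5/32
P(U=2 | obs) = 11/180 / 8/45 = 11/32
P(U=3 | obs) = 1/36 / 8/45 = 5/32
P(U=4 | obs) = 11/180 / 8/45 = 11/32

P(U = 4 | obs) = 11/32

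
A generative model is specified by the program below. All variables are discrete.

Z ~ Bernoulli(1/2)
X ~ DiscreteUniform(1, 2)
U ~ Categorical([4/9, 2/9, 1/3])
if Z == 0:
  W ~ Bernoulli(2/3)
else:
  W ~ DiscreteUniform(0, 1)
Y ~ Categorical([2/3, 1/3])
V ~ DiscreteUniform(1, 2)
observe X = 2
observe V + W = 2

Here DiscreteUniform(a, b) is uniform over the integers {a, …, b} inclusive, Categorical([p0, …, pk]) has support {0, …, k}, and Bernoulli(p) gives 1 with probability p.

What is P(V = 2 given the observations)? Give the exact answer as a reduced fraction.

P(V = 2 | obs) = 5/12

Enumerate traces; 24 have nonzero weight after conditioning:
  (Z=0, X=2, U=0, W=0, Y=0, V=2) weight 1/81
  (Z=0, X=2, U=0, W=0, Y=1, V=2) weight 1/162
  (Z=0, X=2, U=0, W=1, Y=0, V=1) weight 2/81
  (Z=0, X=2, U=0, W=1, Y=1, V=1) weight 1/81
  (Z=0, X=2, U=1, W=0, Y=0, V=2) weight 1/162
  (Z=0, X=2, U=1, W=0, Y=1, V=2) weight 1/324
  (Z=0, X=2, U=1, W=1, Y=0, V=1) weight 1/81
  (Z=0, X=2, U=1, W=1, Y=1, V=1) weight 1/162
  … 16 more
Group by V:
  weight(V=1) = 7/48
  weight(V=2) = 5/48
Total weight = 7/48 + 5/48 = 1/4
P(V=1 | obs) = 7/48 / 1/4 = 7/12
P(V=2 | obs) = 5/48 / 1/4 = 5/12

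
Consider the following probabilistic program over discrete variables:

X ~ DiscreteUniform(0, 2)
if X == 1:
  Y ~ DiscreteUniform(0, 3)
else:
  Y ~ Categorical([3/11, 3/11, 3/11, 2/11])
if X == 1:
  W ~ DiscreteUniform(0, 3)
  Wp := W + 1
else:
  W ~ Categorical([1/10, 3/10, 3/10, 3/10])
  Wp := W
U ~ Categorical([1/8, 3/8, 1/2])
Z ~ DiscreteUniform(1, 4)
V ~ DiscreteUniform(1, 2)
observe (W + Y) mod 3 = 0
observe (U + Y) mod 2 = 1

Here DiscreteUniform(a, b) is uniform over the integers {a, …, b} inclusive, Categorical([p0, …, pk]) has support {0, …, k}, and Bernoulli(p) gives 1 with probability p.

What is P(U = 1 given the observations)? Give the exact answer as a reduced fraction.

P(U = 1 | obs) = 1503/3688

Enumerate traces; 216 have nonzero weight after conditioning:
  (X=0, Y=0, W=0, U=1, Z=1, V=1) weight 3/7040
  (X=0, Y=0, W=0, U=1, Z=1, V=2) weight 3/7040
  (X=0, Y=0, W=0, U=1, Z=2, V=1) weight 3/7040
  (X=0, Y=0, W=0, U=1, Z=2, V=2) weight 3/7040
  (X=0, Y=0, W=0, U=1, Z=3, V=1) weight 3/7040
  (X=0, Y=0, W=0, U=1, Z=3, V=2) weight 3/7040
  (X=0, Y=0, W=0, U=1, Z=4, V=1) weight 3/7040
  (X=0, Y=0, W=0, U=1, Z=4, V=2) weight 3/7040
  (X=0, Y=1, W=2, U=0, Z=1, V=1) weight 3/7040
  (X=0, Y=1, W=2, U=2, Z=1, V=1) weight 3/1760
  … 206 more
Group by U:
  weight(U=0) = 437/21120
  weight(U=1) = 501/7040
  weight(U=2) = 437/5280
Total weight = 437/21120 + 501/7040 + 437/5280 = 461/2640
P(U=0 | obs) = 437/21120 / 461/2640 = 437/3688
P(U=1 | obs) = 501/7040 / 461/2640 = 1503/3688
P(U=2 | obs) = 437/5280 / 461/2640 = 437/922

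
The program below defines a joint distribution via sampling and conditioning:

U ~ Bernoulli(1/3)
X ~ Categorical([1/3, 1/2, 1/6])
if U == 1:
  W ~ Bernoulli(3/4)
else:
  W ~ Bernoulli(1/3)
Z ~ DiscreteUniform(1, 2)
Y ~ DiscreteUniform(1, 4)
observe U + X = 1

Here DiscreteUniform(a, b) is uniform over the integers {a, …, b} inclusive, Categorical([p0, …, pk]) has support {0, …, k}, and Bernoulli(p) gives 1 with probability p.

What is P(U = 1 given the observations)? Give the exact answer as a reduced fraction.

P(U = 1 | obs) = 1/4

Enumerate traces; 32 have nonzero weight after conditioning:
  (U=0, X=1, W=0, Z=1, Y=1) weight 1/36
  (U=0, X=1, W=0, Z=1, Y=2) weight 1/36
  (U=0, X=1, W=0, Z=1, Y=3) weight 1/36
  (U=0, X=1, W=0, Z=1, Y=4) weight 1/36
  (U=0, X=1, W=0, Z=2, Y=1) weight 1/36
  (U=0, X=1, W=0, Z=2, Y=2) weight 1/36
  (U=0, X=1, W=0, Z=2, Y=3) weight 1/36
  (U=0, X=1, W=0, Z=2, Y=4) weight 1/36
  (U=1, X=0, W=0, Z=1, Y=1) weight 1/288
  … 23 more
Group by U:
  weight(U=0) = 1/3
  weight(U=1) = 1/9
Total weight = 1/3 + 1/9 = 4/9
P(U=0 | obs) = 1/3 / 4/9 = 3/4
P(U=1 | obs) = 1/9 / 4/9 = 1/4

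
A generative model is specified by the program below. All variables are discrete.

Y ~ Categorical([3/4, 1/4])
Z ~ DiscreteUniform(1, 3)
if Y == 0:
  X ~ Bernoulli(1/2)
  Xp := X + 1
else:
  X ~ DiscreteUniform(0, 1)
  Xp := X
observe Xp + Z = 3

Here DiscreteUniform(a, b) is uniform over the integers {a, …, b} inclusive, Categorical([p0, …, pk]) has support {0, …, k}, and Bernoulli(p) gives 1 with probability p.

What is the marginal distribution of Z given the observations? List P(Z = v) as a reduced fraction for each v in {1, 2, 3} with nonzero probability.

Enumerate traces; 4 have nonzero weight after conditioning:
  (Y=0, Z=1, X=1) weight 1/8
  (Y=0, Z=2, X=0) weight 1/8
  (Y=1, Z=2, X=1) weight 1/24
  (Y=1, Z=3, X=0) weight 1/24
Group by Z:
  weight(Z=1) = 1/8
  weight(Z=2) = 1/6
  weight(Z=3) = 1/24
Total weight = 1/8 + 1/6 + 1/24 = 1/3
P(Z=1 | obs) = 1/8 / 1/3 = 3/8
P(Z=2 | obs) = 1/6 / 1/3 = 1/2
P(Z=3 | obs) = 1/24 / 1/3 = 1/8

P(Z=1) = 3/8, P(Z=2) = 1/2, P(Z=3) = 1/8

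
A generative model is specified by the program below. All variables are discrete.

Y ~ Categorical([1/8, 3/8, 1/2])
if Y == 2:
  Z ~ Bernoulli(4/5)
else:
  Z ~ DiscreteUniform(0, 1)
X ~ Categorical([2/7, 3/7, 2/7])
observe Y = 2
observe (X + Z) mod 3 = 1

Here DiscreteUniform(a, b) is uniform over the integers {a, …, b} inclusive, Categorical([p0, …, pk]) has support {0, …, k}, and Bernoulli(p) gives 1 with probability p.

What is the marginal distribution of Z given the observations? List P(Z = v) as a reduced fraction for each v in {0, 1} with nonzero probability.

Enumerate traces; 2 have nonzero weight after conditioning:
  (Y=2, Z=0, X=1) weight 3/70
  (Y=2, Z=1, X=0) weight 4/35
Group by Z:
  weight(Z=0) = 3/70
  weight(Z=1) = 4/35
Total weight = 3/70 + 4/35 = 11/70
P(Z=0 | obs) = 3/70 / 11/70 = 3/11
P(Z=1 | obs) = 4/35 / 11/70 = 8/11

P(Z=0) = 3/11, P(Z=1) = 8/11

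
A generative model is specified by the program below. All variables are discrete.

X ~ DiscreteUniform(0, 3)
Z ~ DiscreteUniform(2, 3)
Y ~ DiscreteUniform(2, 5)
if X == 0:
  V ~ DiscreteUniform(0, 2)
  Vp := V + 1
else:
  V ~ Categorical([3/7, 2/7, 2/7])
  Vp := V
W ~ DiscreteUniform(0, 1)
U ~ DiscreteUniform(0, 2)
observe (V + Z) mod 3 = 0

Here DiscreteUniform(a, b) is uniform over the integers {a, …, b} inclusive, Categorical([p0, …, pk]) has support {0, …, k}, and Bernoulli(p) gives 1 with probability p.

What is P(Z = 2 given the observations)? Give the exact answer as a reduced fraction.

Enumerate traces; 192 have nonzero weight after conditioning:
  (X=0, Z=2, Y=2, V=1, W=0, U=0) weight 1/576
  (X=0, Z=2, Y=2, V=1, W=0, U=1) weight 1/576
  (X=0, Z=2, Y=2, V=1, W=0, U=2) weight 1/576
  (X=0, Z=2, Y=2, V=1, W=1, U=0) weight 1/576
  (X=0, Z=2, Y=2, V=1, W=1, U=1) weight 1/576
  (X=0, Z=2, Y=2, V=1, W=1, U=2) weight 1/576
  (X=0, Z=2, Y=3, V=1, W=0, U=0) weight 1/576
  (X=0, Z=2, Y=3, V=1, W=0, U=1) weight 1/576
  (X=0, Z=3, Y=2, V=0, W=0, U=0) weight 1/576
  … 183 more
Group by Z:
  weight(Z=2) = 25/168
  weight(Z=3) = 17/84
Total weight = 25/168 + 17/84 = 59/168
P(Z=2 | obs) = 25/168 / 59/168 = 25/59
P(Z=3 | obs) = 17/84 / 59/168 = 34/59

P(Z = 2 | obs) = 25/59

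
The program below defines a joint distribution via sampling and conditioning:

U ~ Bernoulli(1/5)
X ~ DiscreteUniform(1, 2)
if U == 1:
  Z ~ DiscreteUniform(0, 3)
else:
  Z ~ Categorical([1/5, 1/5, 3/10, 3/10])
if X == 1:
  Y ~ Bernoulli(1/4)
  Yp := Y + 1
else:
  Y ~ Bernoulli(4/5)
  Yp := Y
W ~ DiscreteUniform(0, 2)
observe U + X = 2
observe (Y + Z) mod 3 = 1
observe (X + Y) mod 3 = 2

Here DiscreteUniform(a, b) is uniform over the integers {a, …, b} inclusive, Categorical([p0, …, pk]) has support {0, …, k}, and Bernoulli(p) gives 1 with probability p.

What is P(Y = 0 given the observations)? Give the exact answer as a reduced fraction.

P(Y = 0 | obs) = 32/57

Enumerate traces; 9 have nonzero weight after conditioning:
  (U=0, X=2, Z=1, Y=0, W=0) weight 2/375
  (U=0, X=2, Z=1, Y=0, W=1) weight 2/375
  (U=0, X=2, Z=1, Y=0, W=2) weight 2/375
  (U=1, X=1, Z=0, Y=1, W=0) weight 1/480
  (U=1, X=1, Z=0, Y=1, W=1) weight 1/480
  (U=1, X=1, Z=0, Y=1, W=2) weight 1/480
  (U=1, X=1, Z=3, Y=1, W=0) weight 1/480
  (U=1, X=1, Z=3, Y=1, W=1) weight 1/480
  … 1 more
Group by Y:
  weight(Y=0) = 2/125
  weight(Y=1) = 1/80
Total weight = 2/125 + 1/80 = 57/2000
P(Y=0 | obs) = 2/125 / 57/2000 = 32/57
P(Y=1 | obs) = 1/80 / 57/2000 = 25/57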